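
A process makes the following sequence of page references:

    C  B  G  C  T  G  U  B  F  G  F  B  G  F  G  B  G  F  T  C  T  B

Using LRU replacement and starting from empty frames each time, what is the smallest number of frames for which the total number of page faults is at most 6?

6

f=1: 22 faults
f=2: 18 faults
f=3: 11 faults
f=4: 10 faults
f=5: 7 faults
f=6: 6 faults
Smallest f with faults ≤ 6 is 6.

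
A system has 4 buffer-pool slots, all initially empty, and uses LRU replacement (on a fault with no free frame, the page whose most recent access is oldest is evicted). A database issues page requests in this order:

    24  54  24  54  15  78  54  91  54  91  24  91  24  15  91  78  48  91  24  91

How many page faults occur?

10

24: fault, frames (24)
54: fault, frames (24 54)
24: hit
54: hit
15: fault, frames (24 54 15)
78: fault, frames (24 54 15 78)
54: hit
91: fault, evict 24, frames (15 78 54 91)
54: hit
91: hit
24: fault, evict 15, frames (78 54 91 24)
91: hit
24: hit
15: fault, evict 78, frames (54 91 24 15)
91: hit
78: fault, evict 54, frames (24 15 91 78)
48: fault, evict 24, frames (15 91 78 48)
91: hit
24: fault, evict 15, frames (78 48 91 24)
91: hit
Page faults: 10.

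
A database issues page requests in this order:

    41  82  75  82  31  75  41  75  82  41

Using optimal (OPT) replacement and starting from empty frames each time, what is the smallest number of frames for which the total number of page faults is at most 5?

3

f=1: 10 faults
f=2: 6 faults
f=3: 5 faults
f=4: 4 faults
Smallest f with faults ≤ 5 is 3.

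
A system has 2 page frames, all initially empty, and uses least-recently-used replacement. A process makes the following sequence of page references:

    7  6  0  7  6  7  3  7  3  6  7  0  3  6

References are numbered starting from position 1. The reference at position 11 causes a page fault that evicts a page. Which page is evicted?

3

pos 1: 7 → fault, frames (7)
pos 2: 6 → fault, frames (7 6)
pos 3: 0 → fault, evict 7, frames (6 0)
pos 4: 7 → fault, evict 6, frames (0 7)
pos 5: 6 → fault, evict 0, frames (7 6)
pos 6: 7 → hit
pos 7: 3 → fault, evict 6, frames (7 3)
pos 8: 7 → hit
pos 9: 3 → hit
pos 10: 6 → fault, evict 7, frames (3 6)
pos 11: 7 → fault, evict 3, frames (6 7)
At position 11, page 3 is evicted.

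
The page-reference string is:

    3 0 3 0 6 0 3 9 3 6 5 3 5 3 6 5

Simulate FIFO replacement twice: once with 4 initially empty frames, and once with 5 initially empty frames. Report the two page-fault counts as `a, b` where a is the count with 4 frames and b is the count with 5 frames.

4 frames: F F . . F . . F . . F F . . . . → 6 faults.
5 frames: F F . . F . . F . . F . . . . . → 5 faults.
5 < 6: adding a frame reduced faults, as is typical.

6, 5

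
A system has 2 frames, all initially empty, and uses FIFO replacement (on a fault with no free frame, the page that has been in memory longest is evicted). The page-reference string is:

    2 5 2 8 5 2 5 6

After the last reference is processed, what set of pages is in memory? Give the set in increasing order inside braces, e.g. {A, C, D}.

2: fault, frames [2]
5: fault, frames [2, 5]
2: hit
8: fault, evict 2, frames [5, 8]
5: hit
2: fault, evict 5, frames [8, 2]
5: fault, evict 8, frames [2, 5]
6: fault, evict 2, frames [5, 6]

{5, 6}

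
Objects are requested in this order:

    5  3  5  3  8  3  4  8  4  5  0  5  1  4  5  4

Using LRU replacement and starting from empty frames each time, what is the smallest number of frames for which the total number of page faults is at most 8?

3

f=1: 16 faults
f=2: 10 faults
f=3: 8 faults
f=4: 6 faults
f=5: 6 faults
f=6: 6 faults
Smallest f with faults ≤ 8 is 3.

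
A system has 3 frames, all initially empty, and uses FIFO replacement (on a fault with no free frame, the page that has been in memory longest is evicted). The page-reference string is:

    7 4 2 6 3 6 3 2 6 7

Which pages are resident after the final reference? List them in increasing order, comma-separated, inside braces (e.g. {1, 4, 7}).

7: miss, frames (7)
4: miss, frames (7 4)
2: miss, frames (7 4 2)
6: miss, evict 7, frames (4 2 6)
3: miss, evict 4, frames (2 6 3)
6: hit
3: hit
2: hit
6: hit
7: miss, evict 2, frames (6 3 7)

{3, 6, 7}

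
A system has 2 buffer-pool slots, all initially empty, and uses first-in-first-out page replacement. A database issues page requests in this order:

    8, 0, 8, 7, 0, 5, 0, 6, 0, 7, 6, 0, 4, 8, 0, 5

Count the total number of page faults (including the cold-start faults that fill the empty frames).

12

8 -> miss, frames (8)
0 -> miss, frames (8 0)
8 -> hit
7 -> miss, evict 8, frames (0 7)
0 -> hit
5 -> miss, evict 0, frames (7 5)
0 -> miss, evict 7, frames (5 0)
6 -> miss, evict 5, frames (0 6)
0 -> hit
7 -> miss, evict 0, frames (6 7)
6 -> hit
0 -> miss, evict 6, frames (7 0)
4 -> miss, evict 7, frames (0 4)
8 -> miss, evict 0, frames (4 8)
0 -> miss, evict 4, frames (8 0)
5 -> miss, evict 8, frames (0 5)
Page faults: 12.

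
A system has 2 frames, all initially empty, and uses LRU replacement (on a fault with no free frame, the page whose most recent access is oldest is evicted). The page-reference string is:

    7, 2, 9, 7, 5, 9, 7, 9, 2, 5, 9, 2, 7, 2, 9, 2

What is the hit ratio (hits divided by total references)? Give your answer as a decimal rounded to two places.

0.19

7 -> miss, frames [7]
2 -> miss, frames [7, 2]
9 -> miss, evict 7, frames [2, 9]
7 -> miss, evict 2, frames [9, 7]
5 -> miss, evict 9, frames [7, 5]
9 -> miss, evict 7, frames [5, 9]
7 -> miss, evict 5, frames [9, 7]
9 -> hit
2 -> miss, evict 7, frames [9, 2]
5 -> miss, evict 9, frames [2, 5]
9 -> miss, evict 2, frames [5, 9]
2 -> miss, evict 5, frames [9, 2]
7 -> miss, evict 9, frames [2, 7]
2 -> hit
9 -> miss, evict 7, frames [2, 9]
2 -> hit
Hits: 3 of 16 references → 3/16 = 0.1875.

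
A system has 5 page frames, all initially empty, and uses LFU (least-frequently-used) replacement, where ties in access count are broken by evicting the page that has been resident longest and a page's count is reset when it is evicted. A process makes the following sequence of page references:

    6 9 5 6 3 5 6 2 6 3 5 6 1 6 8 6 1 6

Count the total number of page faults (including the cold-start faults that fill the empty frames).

6 -> fault, frames (6)
9 -> fault, frames (6 9)
5 -> fault, frames (6 9 5)
6 -> hit
3 -> fault, frames (6 9 5 3)
5 -> hit
6 -> hit
2 -> fault, frames (6 9 5 3 2)
6 -> hit
3 -> hit
5 -> hit
6 -> hit
1 -> fault, evict 9, frames (6 5 3 2 1)
6 -> hit
8 -> fault, evict 2, frames (6 5 3 1 8)
6 -> hit
1 -> hit
6 -> hit
Page faults: 7.

7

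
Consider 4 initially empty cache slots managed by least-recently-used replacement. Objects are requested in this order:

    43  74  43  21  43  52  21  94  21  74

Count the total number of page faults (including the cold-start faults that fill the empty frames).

6

43 -> miss, frames (43)
74 -> miss, frames (43 74)
43 -> hit
21 -> miss, frames (74 43 21)
43 -> hit
52 -> miss, frames (74 21 43 52)
21 -> hit
94 -> miss, evict 74, frames (43 52 21 94)
21 -> hit
74 -> miss, evict 43, frames (52 94 21 74)
Page faults: 6.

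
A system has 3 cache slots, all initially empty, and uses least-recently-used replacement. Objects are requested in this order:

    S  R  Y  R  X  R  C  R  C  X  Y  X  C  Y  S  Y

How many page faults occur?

S -> miss, frames {S}
R -> miss, frames {S,R}
Y -> miss, frames {S,R,Y}
R -> hit
X -> miss, evict S, frames {Y,R,X}
R -> hit
C -> miss, evict Y, frames {X,R,C}
R -> hit
C -> hit
X -> hit
Y -> miss, evict R, frames {C,X,Y}
X -> hit
C -> hit
Y -> hit
S -> miss, evict X, frames {C,Y,S}
Y -> hit
Page faults: 7.

7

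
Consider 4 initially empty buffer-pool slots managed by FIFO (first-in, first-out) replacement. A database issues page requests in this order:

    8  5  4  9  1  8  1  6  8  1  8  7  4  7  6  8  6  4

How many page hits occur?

8 → fault, frames [8]
5 → fault, frames [8, 5]
4 → fault, frames [8, 5, 4]
9 → fault, frames [8, 5, 4, 9]
1 → fault, evict 8, frames [5, 4, 9, 1]
8 → fault, evict 5, frames [4, 9, 1, 8]
1 → hit
6 → fault, evict 4, frames [9, 1, 8, 6]
8 → hit
1 → hit
8 → hit
7 → fault, evict 9, frames [1, 8, 6, 7]
4 → fault, evict 1, frames [8, 6, 7, 4]
7 → hit
6 → hit
8 → hit
6 → hit
4 → hit
Hits: 9.

9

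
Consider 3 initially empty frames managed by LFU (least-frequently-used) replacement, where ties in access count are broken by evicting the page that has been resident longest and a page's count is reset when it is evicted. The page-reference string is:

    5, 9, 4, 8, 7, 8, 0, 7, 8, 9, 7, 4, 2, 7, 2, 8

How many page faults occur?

5 → fault, frames {5}
9 → fault, frames {5,9}
4 → fault, frames {5,9,4}
8 → fault, evict 5, frames {9,4,8}
7 → fault, evict 9, frames {4,8,7}
8 → hit
0 → fault, evict 4, frames {8,7,0}
7 → hit
8 → hit
9 → fault, evict 0, frames {8,7,9}
7 → hit
4 → fault, evict 9, frames {8,7,4}
2 → fault, evict 4, frames {8,7,2}
7 → hit
2 → hit
8 → hit
Page faults: 9.

9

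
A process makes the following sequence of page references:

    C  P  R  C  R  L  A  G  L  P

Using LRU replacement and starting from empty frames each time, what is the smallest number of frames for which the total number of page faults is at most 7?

3

f=1: 10 faults
f=2: 9 faults
f=3: 7 faults
f=4: 7 faults
f=5: 7 faults
f=6: 6 faults
Smallest f with faults ≤ 7 is 3.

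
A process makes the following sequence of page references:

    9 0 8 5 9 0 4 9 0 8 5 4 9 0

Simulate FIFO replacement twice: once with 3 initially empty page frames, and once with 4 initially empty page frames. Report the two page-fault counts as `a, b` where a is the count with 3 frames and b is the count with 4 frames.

11, 12

3 frames: F F F F F F F . . F F . F F → 11 faults.
4 frames: F F F F . . F F F F F F F F → 12 faults.
12 > 11: adding a frame increased faults — Belady's anomaly.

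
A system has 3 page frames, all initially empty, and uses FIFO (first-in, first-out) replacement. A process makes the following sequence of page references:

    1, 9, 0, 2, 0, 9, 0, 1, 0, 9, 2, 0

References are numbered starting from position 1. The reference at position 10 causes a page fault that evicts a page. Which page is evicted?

0

pos 1: 1: miss, frames (1)
pos 2: 9: miss, frames (1 9)
pos 3: 0: miss, frames (1 9 0)
pos 4: 2: miss, evict 1, frames (9 0 2)
pos 5: 0: hit
pos 6: 9: hit
pos 7: 0: hit
pos 8: 1: miss, evict 9, frames (0 2 1)
pos 9: 0: hit
pos 10: 9: miss, evict 0, frames (2 1 9)
At position 10, page 0 is evicted.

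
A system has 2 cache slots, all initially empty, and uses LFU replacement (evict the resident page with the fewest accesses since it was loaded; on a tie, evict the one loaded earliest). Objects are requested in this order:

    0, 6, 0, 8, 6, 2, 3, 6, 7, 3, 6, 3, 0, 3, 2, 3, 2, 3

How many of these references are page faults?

15

0: fault, frames (0)
6: fault, frames (0 6)
0: hit
8: fault, evict 6, frames (0 8)
6: fault, evict 8, frames (0 6)
2: fault, evict 6, frames (0 2)
3: fault, evict 2, frames (0 3)
6: fault, evict 3, frames (0 6)
7: fault, evict 6, frames (0 7)
3: fault, evict 7, frames (0 3)
6: fault, evict 3, frames (0 6)
3: fault, evict 6, frames (0 3)
0: hit
3: hit
2: fault, evict 3, frames (0 2)
3: fault, evict 2, frames (0 3)
2: fault, evict 3, frames (0 2)
3: fault, evict 2, frames (0 3)
Page faults: 15.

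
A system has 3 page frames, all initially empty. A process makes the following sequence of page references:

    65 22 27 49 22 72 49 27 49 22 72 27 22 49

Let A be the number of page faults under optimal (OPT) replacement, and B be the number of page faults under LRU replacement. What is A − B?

Under OPT: F F F F . F . . . F . . . F → 7 faults.
Under LRU: F F F F . F . F . F F F . F → 10 faults.
A − B = 7 − 10 = -3.

-3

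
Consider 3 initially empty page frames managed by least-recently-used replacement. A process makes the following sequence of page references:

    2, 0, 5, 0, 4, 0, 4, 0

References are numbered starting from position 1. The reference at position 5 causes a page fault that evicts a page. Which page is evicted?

2

pos 1: 2 → miss, frames {2}
pos 2: 0 → miss, frames {2,0}
pos 3: 5 → miss, frames {2,0,5}
pos 4: 0 → hit
pos 5: 4 → miss, evict 2, frames {5,0,4}
At position 5, page 2 is evicted.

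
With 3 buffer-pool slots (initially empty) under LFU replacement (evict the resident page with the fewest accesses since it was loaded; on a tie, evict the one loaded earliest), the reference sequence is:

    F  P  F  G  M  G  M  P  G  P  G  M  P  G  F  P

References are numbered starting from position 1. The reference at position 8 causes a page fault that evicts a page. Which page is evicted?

pos 1: F → miss, frames {F}
pos 2: P → miss, frames {F,P}
pos 3: F → hit
pos 4: G → miss, frames {F,P,G}
pos 5: M → miss, evict P, frames {F,G,M}
pos 6: G → hit
pos 7: M → hit
pos 8: P → miss, evict F, frames {G,M,P}
At position 8, page F is evicted.

F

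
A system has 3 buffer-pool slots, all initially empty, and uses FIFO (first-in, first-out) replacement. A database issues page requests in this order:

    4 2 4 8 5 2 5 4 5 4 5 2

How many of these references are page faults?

4: fault, frames {4}
2: fault, frames {4,2}
4: hit
8: fault, frames {4,2,8}
5: fault, evict 4, frames {2,8,5}
2: hit
5: hit
4: fault, evict 2, frames {8,5,4}
5: hit
4: hit
5: hit
2: fault, evict 8, frames {5,4,2}
Page faults: 6.

6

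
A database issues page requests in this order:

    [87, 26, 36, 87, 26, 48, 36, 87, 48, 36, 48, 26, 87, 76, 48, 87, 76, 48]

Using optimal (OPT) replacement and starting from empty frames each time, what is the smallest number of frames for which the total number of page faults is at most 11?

3

f=1: 18 faults
f=2: 12 faults
f=3: 6 faults
f=4: 5 faults
f=5: 5 faults
Smallest f with faults ≤ 11 is 3.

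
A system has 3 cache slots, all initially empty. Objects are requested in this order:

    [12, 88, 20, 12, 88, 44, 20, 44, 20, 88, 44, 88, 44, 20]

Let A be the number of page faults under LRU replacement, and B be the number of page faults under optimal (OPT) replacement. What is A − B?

1

Under LRU: F F F . . F F . . . . . . . → 5 faults.
Under OPT: F F F . . F . . . . . . . . → 4 faults.
A − B = 5 − 4 = 1.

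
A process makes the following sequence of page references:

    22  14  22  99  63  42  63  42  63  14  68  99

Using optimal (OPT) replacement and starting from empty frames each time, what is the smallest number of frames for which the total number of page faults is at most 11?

2

f=1: 12 faults
f=2: 8 faults
f=3: 7 faults
f=4: 6 faults
f=5: 6 faults
f=6: 6 faults
Smallest f with faults ≤ 11 is 2.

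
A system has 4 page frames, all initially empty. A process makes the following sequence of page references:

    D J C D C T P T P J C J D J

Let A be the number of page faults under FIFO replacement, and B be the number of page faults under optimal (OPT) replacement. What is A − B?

1

Under FIFO: F F F . . F F . . . . . F F → 7 faults.
Under OPT: F F F . . F F . . . . . F . → 6 faults.
A − B = 7 − 6 = 1.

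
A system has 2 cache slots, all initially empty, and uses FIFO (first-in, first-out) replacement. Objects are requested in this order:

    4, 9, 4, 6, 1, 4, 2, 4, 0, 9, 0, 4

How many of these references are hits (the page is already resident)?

4: fault, frames {4}
9: fault, frames {4,9}
4: hit
6: fault, evict 4, frames {9,6}
1: fault, evict 9, frames {6,1}
4: fault, evict 6, frames {1,4}
2: fault, evict 1, frames {4,2}
4: hit
0: fault, evict 4, frames {2,0}
9: fault, evict 2, frames {0,9}
0: hit
4: fault, evict 0, frames {9,4}
Hits: 3.

3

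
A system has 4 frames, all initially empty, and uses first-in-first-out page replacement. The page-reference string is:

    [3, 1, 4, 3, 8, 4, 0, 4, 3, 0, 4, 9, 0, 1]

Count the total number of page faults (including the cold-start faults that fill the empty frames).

3: miss, frames [3]
1: miss, frames [3, 1]
4: miss, frames [3, 1, 4]
3: hit
8: miss, frames [3, 1, 4, 8]
4: hit
0: miss, evict 3, frames [1, 4, 8, 0]
4: hit
3: miss, evict 1, frames [4, 8, 0, 3]
0: hit
4: hit
9: miss, evict 4, frames [8, 0, 3, 9]
0: hit
1: miss, evict 8, frames [0, 3, 9, 1]
Page faults: 8.

8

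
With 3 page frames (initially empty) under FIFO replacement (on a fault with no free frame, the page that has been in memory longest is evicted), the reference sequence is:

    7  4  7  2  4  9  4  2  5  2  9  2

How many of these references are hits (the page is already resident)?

7

7 → miss, frames (7)
4 → miss, frames (7 4)
7 → hit
2 → miss, frames (7 4 2)
4 → hit
9 → miss, evict 7, frames (4 2 9)
4 → hit
2 → hit
5 → miss, evict 4, frames (2 9 5)
2 → hit
9 → hit
2 → hit
Hits: 7.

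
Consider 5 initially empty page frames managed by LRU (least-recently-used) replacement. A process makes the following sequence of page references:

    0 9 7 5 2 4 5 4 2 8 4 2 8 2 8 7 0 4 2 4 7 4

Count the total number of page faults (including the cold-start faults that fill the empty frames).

0: miss, frames {0}
9: miss, frames {0,9}
7: miss, frames {0,9,7}
5: miss, frames {0,9,7,5}
2: miss, frames {0,9,7,5,2}
4: miss, evict 0, frames {9,7,5,2,4}
5: hit
4: hit
2: hit
8: miss, evict 9, frames {7,5,4,2,8}
4: hit
2: hit
8: hit
2: hit
8: hit
7: hit
0: miss, evict 5, frames {4,2,8,7,0}
4: hit
2: hit
4: hit
7: hit
4: hit
Page faults: 8.

8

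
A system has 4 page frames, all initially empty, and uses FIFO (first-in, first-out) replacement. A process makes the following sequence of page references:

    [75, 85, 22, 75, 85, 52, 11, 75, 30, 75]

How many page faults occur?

7

75: miss, frames (75)
85: miss, frames (75 85)
22: miss, frames (75 85 22)
75: hit
85: hit
52: miss, frames (75 85 22 52)
11: miss, evict 75, frames (85 22 52 11)
75: miss, evict 85, frames (22 52 11 75)
30: miss, evict 22, frames (52 11 75 30)
75: hit
Page faults: 7.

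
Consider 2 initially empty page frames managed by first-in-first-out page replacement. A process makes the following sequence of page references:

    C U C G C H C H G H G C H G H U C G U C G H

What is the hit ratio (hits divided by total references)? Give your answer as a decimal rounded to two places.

C -> miss, frames (C)
U -> miss, frames (C U)
C -> hit
G -> miss, evict C, frames (U G)
C -> miss, evict U, frames (G C)
H -> miss, evict G, frames (C H)
C -> hit
H -> hit
G -> miss, evict C, frames (H G)
H -> hit
G -> hit
C -> miss, evict H, frames (G C)
H -> miss, evict G, frames (C H)
G -> miss, evict C, frames (H G)
H -> hit
U -> miss, evict H, frames (G U)
C -> miss, evict G, frames (U C)
G -> miss, evict U, frames (C G)
U -> miss, evict C, frames (G U)
C -> miss, evict G, frames (U C)
G -> miss, evict U, frames (C G)
H -> miss, evict C, frames (G H)
Hits: 6 of 22 references → 6/22 = 0.2727.

0.27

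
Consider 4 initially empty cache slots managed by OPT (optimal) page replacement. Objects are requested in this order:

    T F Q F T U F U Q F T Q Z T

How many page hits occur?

9

T → miss, frames (T)
F → miss, frames (T F)
Q → miss, frames (T F Q)
F → hit
T → hit
U → miss, frames (T F Q U)
F → hit
U → hit
Q → hit
F → hit
T → hit
Q → hit
Z → miss, evict U, frames (T F Q Z)
T → hit
Hits: 9.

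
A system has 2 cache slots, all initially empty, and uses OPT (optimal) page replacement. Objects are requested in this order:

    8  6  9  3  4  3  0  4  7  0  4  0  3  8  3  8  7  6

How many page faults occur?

12

8 → fault, frames [8]
6 → fault, frames [8, 6]
9 → fault, evict 6, frames [8, 9]
3 → fault, evict 9, frames [8, 3]
4 → fault, evict 8, frames [3, 4]
3 → hit
0 → fault, evict 3, frames [4, 0]
4 → hit
7 → fault, evict 4, frames [0, 7]
0 → hit
4 → fault, evict 7, frames [0, 4]
0 → hit
3 → fault, evict 4, frames [0, 3]
8 → fault, evict 0, frames [3, 8]
3 → hit
8 → hit
7 → fault, evict 8, frames [3, 7]
6 → fault, evict 7, frames [3, 6]
Page faults: 12.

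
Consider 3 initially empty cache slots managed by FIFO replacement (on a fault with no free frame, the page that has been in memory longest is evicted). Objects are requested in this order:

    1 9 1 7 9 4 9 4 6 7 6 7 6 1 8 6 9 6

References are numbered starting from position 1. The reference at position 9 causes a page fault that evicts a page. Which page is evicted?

pos 1: 1 -> miss, frames [1]
pos 2: 9 -> miss, frames [1, 9]
pos 3: 1 -> hit
pos 4: 7 -> miss, frames [1, 9, 7]
pos 5: 9 -> hit
pos 6: 4 -> miss, evict 1, frames [9, 7, 4]
pos 7: 9 -> hit
pos 8: 4 -> hit
pos 9: 6 -> miss, evict 9, frames [7, 4, 6]
At position 9, page 9 is evicted.

9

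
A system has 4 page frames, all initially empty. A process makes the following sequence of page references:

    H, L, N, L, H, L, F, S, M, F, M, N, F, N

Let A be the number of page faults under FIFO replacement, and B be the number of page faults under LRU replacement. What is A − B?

-1

Under FIFO: F F F . . . F F F . . . . . → 6 faults.
Under LRU: F F F . . . F F F . . F . . → 7 faults.
A − B = 6 − 7 = -1.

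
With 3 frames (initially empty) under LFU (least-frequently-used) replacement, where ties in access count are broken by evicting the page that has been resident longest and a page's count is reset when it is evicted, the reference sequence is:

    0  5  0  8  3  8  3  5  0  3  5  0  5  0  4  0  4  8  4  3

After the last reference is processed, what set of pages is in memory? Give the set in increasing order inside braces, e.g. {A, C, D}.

0 -> miss, frames [0]
5 -> miss, frames [0, 5]
0 -> hit
8 -> miss, frames [0, 5, 8]
3 -> miss, evict 5, frames [0, 8, 3]
8 -> hit
3 -> hit
5 -> miss, evict 0, frames [8, 3, 5]
0 -> miss, evict 5, frames [8, 3, 0]
3 -> hit
5 -> miss, evict 0, frames [8, 3, 5]
0 -> miss, evict 5, frames [8, 3, 0]
5 -> miss, evict 0, frames [8, 3, 5]
0 -> miss, evict 5, frames [8, 3, 0]
4 -> miss, evict 0, frames [8, 3, 4]
0 -> miss, evict 4, frames [8, 3, 0]
4 -> miss, evict 0, frames [8, 3, 4]
8 -> hit
4 -> hit
3 -> hit

{3, 4, 8}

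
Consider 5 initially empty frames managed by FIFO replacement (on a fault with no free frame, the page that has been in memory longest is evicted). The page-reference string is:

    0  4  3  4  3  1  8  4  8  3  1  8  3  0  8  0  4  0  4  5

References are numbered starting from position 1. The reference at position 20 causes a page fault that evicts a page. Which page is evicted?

0

pos 1: 0 → miss, frames {0}
pos 2: 4 → miss, frames {0,4}
pos 3: 3 → miss, frames {0,4,3}
pos 4: 4 → hit
pos 5: 3 → hit
pos 6: 1 → miss, frames {0,4,3,1}
pos 7: 8 → miss, frames {0,4,3,1,8}
pos 8: 4 → hit
pos 9: 8 → hit
pos 10: 3 → hit
pos 11: 1 → hit
pos 12: 8 → hit
pos 13: 3 → hit
pos 14: 0 → hit
pos 15: 8 → hit
pos 16: 0 → hit
pos 17: 4 → hit
pos 18: 0 → hit
pos 19: 4 → hit
pos 20: 5 → miss, evict 0, frames {4,3,1,8,5}
At position 20, page 0 is evicted.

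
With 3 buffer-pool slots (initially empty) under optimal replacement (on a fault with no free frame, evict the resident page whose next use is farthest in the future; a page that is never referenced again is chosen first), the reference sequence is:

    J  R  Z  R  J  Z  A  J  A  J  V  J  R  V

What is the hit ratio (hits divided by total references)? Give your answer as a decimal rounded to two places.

J → fault, frames [J]
R → fault, frames [J, R]
Z → fault, frames [J, R, Z]
R → hit
J → hit
Z → hit
A → fault, evict Z, frames [J, R, A]
J → hit
A → hit
J → hit
V → fault, evict A, frames [J, R, V]
J → hit
R → hit
V → hit
Hits: 9 of 14 references → 9/14 = 0.6429.

0.64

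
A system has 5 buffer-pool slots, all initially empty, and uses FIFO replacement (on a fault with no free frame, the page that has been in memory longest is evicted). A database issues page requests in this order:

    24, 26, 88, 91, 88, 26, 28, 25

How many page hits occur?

2

24 -> fault, frames [24]
26 -> fault, frames [24, 26]
88 -> fault, frames [24, 26, 88]
91 -> fault, frames [24, 26, 88, 91]
88 -> hit
26 -> hit
28 -> fault, frames [24, 26, 88, 91, 28]
25 -> fault, evict 24, frames [26, 88, 91, 28, 25]
Hits: 2.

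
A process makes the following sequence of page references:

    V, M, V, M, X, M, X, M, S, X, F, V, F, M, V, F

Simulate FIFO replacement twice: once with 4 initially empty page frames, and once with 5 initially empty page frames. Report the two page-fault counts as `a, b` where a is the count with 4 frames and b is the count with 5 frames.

7, 5

4 frames: F F . . F . . . F . F F . F . . → 7 faults.
5 frames: F F . . F . . . F . F . . . . . → 5 faults.
5 < 7: adding a frame reduced faults, as is typical.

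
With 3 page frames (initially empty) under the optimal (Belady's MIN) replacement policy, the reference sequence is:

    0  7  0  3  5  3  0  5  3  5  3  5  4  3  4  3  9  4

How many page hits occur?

0 → fault, frames (0)
7 → fault, frames (0 7)
0 → hit
3 → fault, frames (0 7 3)
5 → fault, evict 7, frames (0 3 5)
3 → hit
0 → hit
5 → hit
3 → hit
5 → hit
3 → hit
5 → hit
4 → fault, evict 5, frames (0 3 4)
3 → hit
4 → hit
3 → hit
9 → fault, evict 3, frames (0 4 9)
4 → hit
Hits: 12.

12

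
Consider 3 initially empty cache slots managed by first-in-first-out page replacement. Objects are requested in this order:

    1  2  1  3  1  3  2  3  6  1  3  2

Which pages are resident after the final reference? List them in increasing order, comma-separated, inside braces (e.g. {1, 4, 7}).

{1, 2, 6}

1: miss, frames [1]
2: miss, frames [1, 2]
1: hit
3: miss, frames [1, 2, 3]
1: hit
3: hit
2: hit
3: hit
6: miss, evict 1, frames [2, 3, 6]
1: miss, evict 2, frames [3, 6, 1]
3: hit
2: miss, evict 3, frames [6, 1, 2]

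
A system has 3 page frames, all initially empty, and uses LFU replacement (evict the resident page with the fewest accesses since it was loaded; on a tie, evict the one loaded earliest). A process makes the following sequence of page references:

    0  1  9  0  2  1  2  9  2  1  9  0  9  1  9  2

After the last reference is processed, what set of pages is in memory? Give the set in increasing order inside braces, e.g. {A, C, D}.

0: miss, frames (0)
1: miss, frames (0 1)
9: miss, frames (0 1 9)
0: hit
2: miss, evict 1, frames (0 9 2)
1: miss, evict 9, frames (0 2 1)
2: hit
9: miss, evict 1, frames (0 2 9)
2: hit
1: miss, evict 9, frames (0 2 1)
9: miss, evict 1, frames (0 2 9)
0: hit
9: hit
1: miss, evict 9, frames (0 2 1)
9: miss, evict 1, frames (0 2 9)
2: hit

{0, 2, 9}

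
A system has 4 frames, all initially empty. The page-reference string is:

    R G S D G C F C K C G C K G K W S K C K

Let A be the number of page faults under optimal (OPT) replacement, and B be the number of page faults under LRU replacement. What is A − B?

-2

Under OPT: F F F F . F F . F . . . . . . F . . . . → 8 faults.
Under LRU: F F F F . F F . F . . . . . . F F . F . → 10 faults.
A − B = 8 − 10 = -2.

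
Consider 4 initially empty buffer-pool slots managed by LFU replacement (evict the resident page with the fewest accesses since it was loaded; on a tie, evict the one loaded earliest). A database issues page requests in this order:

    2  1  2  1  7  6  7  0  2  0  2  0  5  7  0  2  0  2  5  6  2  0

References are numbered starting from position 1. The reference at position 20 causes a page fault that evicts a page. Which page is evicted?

5

pos 1: 2 -> miss, frames {2}
pos 2: 1 -> miss, frames {2,1}
pos 3: 2 -> hit
pos 4: 1 -> hit
pos 5: 7 -> miss, frames {2,1,7}
pos 6: 6 -> miss, frames {2,1,7,6}
pos 7: 7 -> hit
pos 8: 0 -> miss, evict 6, frames {2,1,7,0}
pos 9: 2 -> hit
pos 10: 0 -> hit
pos 11: 2 -> hit
pos 12: 0 -> hit
pos 13: 5 -> miss, evict 1, frames {2,7,0,5}
pos 14: 7 -> hit
pos 15: 0 -> hit
pos 16: 2 -> hit
pos 17: 0 -> hit
pos 18: 2 -> hit
pos 19: 5 -> hit
pos 20: 6 -> miss, evict 5, frames {2,7,0,6}
At position 20, page 5 is evicted.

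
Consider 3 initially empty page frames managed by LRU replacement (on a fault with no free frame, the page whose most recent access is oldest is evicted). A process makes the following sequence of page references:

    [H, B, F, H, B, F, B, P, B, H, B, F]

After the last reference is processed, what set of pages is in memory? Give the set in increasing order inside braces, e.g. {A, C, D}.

{B, F, H}

H → miss, frames (H)
B → miss, frames (H B)
F → miss, frames (H B F)
H → hit
B → hit
F → hit
B → hit
P → miss, evict H, frames (F B P)
B → hit
H → miss, evict F, frames (P B H)
B → hit
F → miss, evict P, frames (H B F)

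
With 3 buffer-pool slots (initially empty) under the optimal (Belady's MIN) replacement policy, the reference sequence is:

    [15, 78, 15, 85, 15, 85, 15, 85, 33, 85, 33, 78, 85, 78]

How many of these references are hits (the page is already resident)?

15: fault, frames (15)
78: fault, frames (15 78)
15: hit
85: fault, frames (15 78 85)
15: hit
85: hit
15: hit
85: hit
33: fault, evict 15, frames (78 85 33)
85: hit
33: hit
78: hit
85: hit
78: hit
Hits: 10.

10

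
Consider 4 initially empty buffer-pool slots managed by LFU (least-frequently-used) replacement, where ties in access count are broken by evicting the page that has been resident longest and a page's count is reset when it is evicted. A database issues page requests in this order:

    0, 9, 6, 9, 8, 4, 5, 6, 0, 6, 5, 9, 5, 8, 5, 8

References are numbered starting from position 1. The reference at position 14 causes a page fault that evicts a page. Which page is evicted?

pos 1: 0 → miss, frames (0)
pos 2: 9 → miss, frames (0 9)
pos 3: 6 → miss, frames (0 9 6)
pos 4: 9 → hit
pos 5: 8 → miss, frames (0 9 6 8)
pos 6: 4 → miss, evict 0, frames (9 6 8 4)
pos 7: 5 → miss, evict 6, frames (9 8 4 5)
pos 8: 6 → miss, evict 8, frames (9 4 5 6)
pos 9: 0 → miss, evict 4, frames (9 5 6 0)
pos 10: 6 → hit
pos 11: 5 → hit
pos 12: 9 → hit
pos 13: 5 → hit
pos 14: 8 → miss, evict 0, frames (9 5 6 8)
At position 14, page 0 is evicted.

0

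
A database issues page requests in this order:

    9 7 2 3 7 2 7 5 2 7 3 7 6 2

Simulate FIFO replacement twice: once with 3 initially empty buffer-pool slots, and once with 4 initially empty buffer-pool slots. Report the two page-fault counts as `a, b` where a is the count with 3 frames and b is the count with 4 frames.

8, 6

3 frames: F F F F . . . F . F . . F F → 8 faults.
4 frames: F F F F . . . F . . . . F . → 6 faults.
6 < 8: adding a frame reduced faults, as is typical.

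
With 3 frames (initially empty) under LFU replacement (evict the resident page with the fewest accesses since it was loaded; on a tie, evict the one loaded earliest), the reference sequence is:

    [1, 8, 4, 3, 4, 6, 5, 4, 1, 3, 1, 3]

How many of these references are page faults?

8

1 → fault, frames [1]
8 → fault, frames [1, 8]
4 → fault, frames [1, 8, 4]
3 → fault, evict 1, frames [8, 4, 3]
4 → hit
6 → fault, evict 8, frames [4, 3, 6]
5 → fault, evict 3, frames [4, 6, 5]
4 → hit
1 → fault, evict 6, frames [4, 5, 1]
3 → fault, evict 5, frames [4, 1, 3]
1 → hit
3 → hit
Page faults: 8.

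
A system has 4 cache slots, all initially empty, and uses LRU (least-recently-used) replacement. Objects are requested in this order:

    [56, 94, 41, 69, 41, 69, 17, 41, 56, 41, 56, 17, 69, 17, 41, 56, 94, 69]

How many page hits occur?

10

56 -> fault, frames {56}
94 -> fault, frames {56,94}
41 -> fault, frames {56,94,41}
69 -> fault, frames {56,94,41,69}
41 -> hit
69 -> hit
17 -> fault, evict 56, frames {94,41,69,17}
41 -> hit
56 -> fault, evict 94, frames {69,17,41,56}
41 -> hit
56 -> hit
17 -> hit
69 -> hit
17 -> hit
41 -> hit
56 -> hit
94 -> fault, evict 69, frames {17,41,56,94}
69 -> fault, evict 17, frames {41,56,94,69}
Hits: 10.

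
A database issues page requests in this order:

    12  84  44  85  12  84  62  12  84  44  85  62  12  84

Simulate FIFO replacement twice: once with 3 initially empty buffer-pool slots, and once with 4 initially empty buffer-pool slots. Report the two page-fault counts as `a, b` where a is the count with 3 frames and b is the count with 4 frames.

11, 12

3 frames: F F F F F F F . . F F . F F → 11 faults.
4 frames: F F F F . . F F F F F F F F → 12 faults.
12 > 11: adding a frame increased faults — Belady's anomaly.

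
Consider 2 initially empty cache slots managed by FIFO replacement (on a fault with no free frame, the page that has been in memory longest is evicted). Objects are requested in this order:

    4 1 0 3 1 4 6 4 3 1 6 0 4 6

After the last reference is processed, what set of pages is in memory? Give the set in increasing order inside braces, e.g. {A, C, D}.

4: fault, frames [4]
1: fault, frames [4, 1]
0: fault, evict 4, frames [1, 0]
3: fault, evict 1, frames [0, 3]
1: fault, evict 0, frames [3, 1]
4: fault, evict 3, frames [1, 4]
6: fault, evict 1, frames [4, 6]
4: hit
3: fault, evict 4, frames [6, 3]
1: fault, evict 6, frames [3, 1]
6: fault, evict 3, frames [1, 6]
0: fault, evict 1, frames [6, 0]
4: fault, evict 6, frames [0, 4]
6: fault, evict 0, frames [4, 6]

{4, 6}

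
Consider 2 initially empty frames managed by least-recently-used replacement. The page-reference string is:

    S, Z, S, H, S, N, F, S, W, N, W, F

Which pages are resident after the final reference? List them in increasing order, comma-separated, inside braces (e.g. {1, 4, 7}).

{F, W}

S -> miss, frames (S)
Z -> miss, frames (S Z)
S -> hit
H -> miss, evict Z, frames (S H)
S -> hit
N -> miss, evict H, frames (S N)
F -> miss, evict S, frames (N F)
S -> miss, evict N, frames (F S)
W -> miss, evict F, frames (S W)
N -> miss, evict S, frames (W N)
W -> hit
F -> miss, evict N, frames (W F)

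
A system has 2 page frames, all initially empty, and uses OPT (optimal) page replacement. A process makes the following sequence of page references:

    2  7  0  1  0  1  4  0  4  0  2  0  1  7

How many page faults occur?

8

2 → miss, frames [2]
7 → miss, frames [2, 7]
0 → miss, evict 7, frames [2, 0]
1 → miss, evict 2, frames [0, 1]
0 → hit
1 → hit
4 → miss, evict 1, frames [0, 4]
0 → hit
4 → hit
0 → hit
2 → miss, evict 4, frames [0, 2]
0 → hit
1 → miss, evict 2, frames [0, 1]
7 → miss, evict 1, frames [0, 7]
Page faults: 8.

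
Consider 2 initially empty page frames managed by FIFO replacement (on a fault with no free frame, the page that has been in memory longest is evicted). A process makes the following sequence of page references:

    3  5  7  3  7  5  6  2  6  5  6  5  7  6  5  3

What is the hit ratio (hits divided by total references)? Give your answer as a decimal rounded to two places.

3 -> fault, frames {3}
5 -> fault, frames {3,5}
7 -> fault, evict 3, frames {5,7}
3 -> fault, evict 5, frames {7,3}
7 -> hit
5 -> fault, evict 7, frames {3,5}
6 -> fault, evict 3, frames {5,6}
2 -> fault, evict 5, frames {6,2}
6 -> hit
5 -> fault, evict 6, frames {2,5}
6 -> fault, evict 2, frames {5,6}
5 -> hit
7 -> fault, evict 5, frames {6,7}
6 -> hit
5 -> fault, evict 6, frames {7,5}
3 -> fault, evict 7, frames {5,3}
Hits: 4 of 16 references → 4/16 = 0.2500.

0.25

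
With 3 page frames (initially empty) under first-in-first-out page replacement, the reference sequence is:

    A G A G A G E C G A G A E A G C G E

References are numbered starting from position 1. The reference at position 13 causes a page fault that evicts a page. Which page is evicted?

C

pos 1: A → miss, frames {A}
pos 2: G → miss, frames {A,G}
pos 3: A → hit
pos 4: G → hit
pos 5: A → hit
pos 6: G → hit
pos 7: E → miss, frames {A,G,E}
pos 8: C → miss, evict A, frames {G,E,C}
pos 9: G → hit
pos 10: A → miss, evict G, frames {E,C,A}
pos 11: G → miss, evict E, frames {C,A,G}
pos 12: A → hit
pos 13: E → miss, evict C, frames {A,G,E}
At position 13, page C is evicted.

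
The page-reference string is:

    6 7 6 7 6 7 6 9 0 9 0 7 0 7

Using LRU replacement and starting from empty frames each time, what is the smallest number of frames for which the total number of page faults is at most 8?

2

f=1: 14 faults
f=2: 5 faults
f=3: 5 faults
f=4: 4 faults
Smallest f with faults ≤ 8 is 2.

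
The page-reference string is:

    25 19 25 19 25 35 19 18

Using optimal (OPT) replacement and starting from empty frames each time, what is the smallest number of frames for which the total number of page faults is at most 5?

2

f=1: 8 faults
f=2: 4 faults
f=3: 4 faults
f=4: 4 faults
Smallest f with faults ≤ 5 is 2.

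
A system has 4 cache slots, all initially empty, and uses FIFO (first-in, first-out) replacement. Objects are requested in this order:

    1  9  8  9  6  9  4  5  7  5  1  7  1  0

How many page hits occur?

1 → miss, frames {1}
9 → miss, frames {1,9}
8 → miss, frames {1,9,8}
9 → hit
6 → miss, frames {1,9,8,6}
9 → hit
4 → miss, evict 1, frames {9,8,6,4}
5 → miss, evict 9, frames {8,6,4,5}
7 → miss, evict 8, frames {6,4,5,7}
5 → hit
1 → miss, evict 6, frames {4,5,7,1}
7 → hit
1 → hit
0 → miss, evict 4, frames {5,7,1,0}
Hits: 5.

5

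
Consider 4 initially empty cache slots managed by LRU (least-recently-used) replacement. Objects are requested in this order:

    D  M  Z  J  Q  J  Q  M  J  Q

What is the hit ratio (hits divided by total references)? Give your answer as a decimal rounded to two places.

0.50

D -> miss, frames {D}
M -> miss, frames {D,M}
Z -> miss, frames {D,M,Z}
J -> miss, frames {D,M,Z,J}
Q -> miss, evict D, frames {M,Z,J,Q}
J -> hit
Q -> hit
M -> hit
J -> hit
Q -> hit
Hits: 5 of 10 references → 5/10 = 0.5000.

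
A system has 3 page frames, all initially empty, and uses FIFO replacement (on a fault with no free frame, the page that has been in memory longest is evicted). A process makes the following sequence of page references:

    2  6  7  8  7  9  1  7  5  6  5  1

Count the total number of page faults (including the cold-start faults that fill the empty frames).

2 → fault, frames [2]
6 → fault, frames [2, 6]
7 → fault, frames [2, 6, 7]
8 → fault, evict 2, frames [6, 7, 8]
7 → hit
9 → fault, evict 6, frames [7, 8, 9]
1 → fault, evict 7, frames [8, 9, 1]
7 → fault, evict 8, frames [9, 1, 7]
5 → fault, evict 9, frames [1, 7, 5]
6 → fault, evict 1, frames [7, 5, 6]
5 → hit
1 → fault, evict 7, frames [5, 6, 1]
Page faults: 10.

10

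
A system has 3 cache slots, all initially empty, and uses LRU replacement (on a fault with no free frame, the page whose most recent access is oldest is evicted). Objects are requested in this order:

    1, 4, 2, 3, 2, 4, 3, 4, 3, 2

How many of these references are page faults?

4

1: fault, frames {1}
4: fault, frames {1,4}
2: fault, frames {1,4,2}
3: fault, evict 1, frames {4,2,3}
2: hit
4: hit
3: hit
4: hit
3: hit
2: hit
Page faults: 4.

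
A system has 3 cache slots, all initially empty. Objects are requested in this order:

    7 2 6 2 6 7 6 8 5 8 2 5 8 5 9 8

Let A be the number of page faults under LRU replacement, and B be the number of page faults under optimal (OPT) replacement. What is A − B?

1

Under LRU: F F F . . . . F F . F . . . F . → 7 faults.
Under OPT: F F F . . . . F F . . . . . F . → 6 faults.
A − B = 7 − 6 = 1.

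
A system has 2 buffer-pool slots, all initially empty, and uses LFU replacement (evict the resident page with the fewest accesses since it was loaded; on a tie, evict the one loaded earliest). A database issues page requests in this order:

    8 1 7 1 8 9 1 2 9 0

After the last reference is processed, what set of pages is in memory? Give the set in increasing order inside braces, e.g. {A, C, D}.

{0, 1}

8 -> fault, frames [8]
1 -> fault, frames [8, 1]
7 -> fault, evict 8, frames [1, 7]
1 -> hit
8 -> fault, evict 7, frames [1, 8]
9 -> fault, evict 8, frames [1, 9]
1 -> hit
2 -> fault, evict 9, frames [1, 2]
9 -> fault, evict 2, frames [1, 9]
0 -> fault, evict 9, frames [1, 0]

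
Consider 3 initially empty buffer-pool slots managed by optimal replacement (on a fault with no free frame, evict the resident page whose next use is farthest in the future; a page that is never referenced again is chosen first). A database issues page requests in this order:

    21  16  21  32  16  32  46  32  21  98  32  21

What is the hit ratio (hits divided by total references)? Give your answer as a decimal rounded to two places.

0.58

21: miss, frames {21}
16: miss, frames {21,16}
21: hit
32: miss, frames {21,16,32}
16: hit
32: hit
46: miss, evict 16, frames {21,32,46}
32: hit
21: hit
98: miss, evict 46, frames {21,32,98}
32: hit
21: hit
Hits: 7 of 12 references → 7/12 = 0.5833.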